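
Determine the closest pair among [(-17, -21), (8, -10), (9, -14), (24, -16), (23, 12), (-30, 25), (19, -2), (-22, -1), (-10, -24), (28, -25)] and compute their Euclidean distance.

Computing all pairwise distances among 10 points:

d((-17, -21), (8, -10)) = 27.313
d((-17, -21), (9, -14)) = 26.9258
d((-17, -21), (24, -16)) = 41.3038
d((-17, -21), (23, 12)) = 51.8556
d((-17, -21), (-30, 25)) = 47.8017
d((-17, -21), (19, -2)) = 40.7063
d((-17, -21), (-22, -1)) = 20.6155
d((-17, -21), (-10, -24)) = 7.6158
d((-17, -21), (28, -25)) = 45.1774
d((8, -10), (9, -14)) = 4.1231 <-- minimum
d((8, -10), (24, -16)) = 17.088
d((8, -10), (23, 12)) = 26.6271
d((8, -10), (-30, 25)) = 51.6624
d((8, -10), (19, -2)) = 13.6015
d((8, -10), (-22, -1)) = 31.3209
d((8, -10), (-10, -24)) = 22.8035
d((8, -10), (28, -25)) = 25.0
d((9, -14), (24, -16)) = 15.1327
d((9, -14), (23, 12)) = 29.5296
d((9, -14), (-30, 25)) = 55.1543
d((9, -14), (19, -2)) = 15.6205
d((9, -14), (-22, -1)) = 33.6155
d((9, -14), (-10, -24)) = 21.4709
d((9, -14), (28, -25)) = 21.9545
d((24, -16), (23, 12)) = 28.0179
d((24, -16), (-30, 25)) = 67.8012
d((24, -16), (19, -2)) = 14.8661
d((24, -16), (-22, -1)) = 48.3839
d((24, -16), (-10, -24)) = 34.9285
d((24, -16), (28, -25)) = 9.8489
d((23, 12), (-30, 25)) = 54.5711
d((23, 12), (19, -2)) = 14.5602
d((23, 12), (-22, -1)) = 46.8402
d((23, 12), (-10, -24)) = 48.8365
d((23, 12), (28, -25)) = 37.3363
d((-30, 25), (19, -2)) = 55.9464
d((-30, 25), (-22, -1)) = 27.2029
d((-30, 25), (-10, -24)) = 52.9245
d((-30, 25), (28, -25)) = 76.5768
d((19, -2), (-22, -1)) = 41.0122
d((19, -2), (-10, -24)) = 36.4005
d((19, -2), (28, -25)) = 24.6982
d((-22, -1), (-10, -24)) = 25.9422
d((-22, -1), (28, -25)) = 55.4617
d((-10, -24), (28, -25)) = 38.0132

Closest pair: (8, -10) and (9, -14) with distance 4.1231

The closest pair is (8, -10) and (9, -14) with Euclidean distance 4.1231. For 10 points, brute-force pairwise comparison is shown above. For large n, the divide-and-conquer algorithm (sort by x, recurse on halves, check the dividing strip) achieves O(n log n).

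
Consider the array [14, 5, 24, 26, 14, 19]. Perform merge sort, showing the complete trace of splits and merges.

Merge sort trace:

Split: [14, 5, 24, 26, 14, 19] -> [14, 5, 24] and [26, 14, 19]
  Split: [14, 5, 24] -> [14] and [5, 24]
    Split: [5, 24] -> [5] and [24]
    Merge: [5] + [24] -> [5, 24]
  Merge: [14] + [5, 24] -> [5, 14, 24]
  Split: [26, 14, 19] -> [26] and [14, 19]
    Split: [14, 19] -> [14] and [19]
    Merge: [14] + [19] -> [14, 19]
  Merge: [26] + [14, 19] -> [14, 19, 26]
Merge: [5, 14, 24] + [14, 19, 26] -> [5, 14, 14, 19, 24, 26]

Final sorted array: [5, 14, 14, 19, 24, 26]

The merge sort proceeds by recursively splitting the array and merging sorted halves.
After all merges, the sorted array is [5, 14, 14, 19, 24, 26].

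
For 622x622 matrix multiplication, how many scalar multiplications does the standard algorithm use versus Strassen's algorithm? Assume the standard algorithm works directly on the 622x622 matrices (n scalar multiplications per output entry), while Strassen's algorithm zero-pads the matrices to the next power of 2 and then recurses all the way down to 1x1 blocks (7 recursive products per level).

Matrix multiplication for 622x622 matrices:

Strassen's algorithm requires power-of-2 dimensions. Pad 622x622 to 1024x1024 (next power of 2).

Standard algorithm: 622^3 = 240641848 multiplications
Strassen's algorithm: 7^(log2(1024)) = 7^10 = 282475249 multiplications
Difference: 240641848 - 282475249 = -41833401 (Strassen uses MORE here due to padding overhead — for small or just-over-power-of-2 n, padding can outweigh the per-level savings)

Standard: 240641848 multiplications (622^3). Strassen: 282475249 multiplications (7^10, after padding to 1024x1024). Strassen reduces 8 recursive multiplications to 7 at each level.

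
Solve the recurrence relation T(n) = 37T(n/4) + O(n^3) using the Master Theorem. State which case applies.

Master Theorem for T(n) = 37T(n/4) + O(n^3):

a = 37, b = 4, c = 3
log_b(a) = log_4(37) = 2.6047

Case 3: c = 3 > log_4(37) = 2.6047
T(n) = O(n^3) = O(n^3)

For T(n) = 37T(n/4) + O(n^3): log_4(37) = 2.6047. This is Case 3 of the Master Theorem (c > log_b(a), work dominated by root), giving O(n^3).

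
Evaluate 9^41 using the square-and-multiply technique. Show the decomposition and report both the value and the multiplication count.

Computing 9^41 by squaring (build up from 9^1; each line after the first costs one multiplication):

9^1 = 9
9^2 = (9^1)^2 = 9^2 = 81
9^4 = (9^2)^2 = 81^2 = 6561
9^5 = 9 * 9^4 = 9 * 6561 = 59049
9^10 = (9^5)^2 = 59049^2 = 3486784401
9^20 = (9^10)^2 = 3486784401^2 = 12157665459056928801
9^40 = (9^20)^2 = 12157665459056928801^2 = 147808829414345923316083210206383297601
9^41 = 9 * 9^40 = 9 * 147808829414345923316083210206383297601 = 1330279464729113309844748891857449678409

Result: 1330279464729113309844748891857449678409
Multiplications needed: 7 (7 lines after 9^1)

9^41 = 1330279464729113309844748891857449678409. Using exponentiation by squaring, this requires 7 multiplications. The key idea: if the exponent is even, square the half-power; if odd, multiply by the base once.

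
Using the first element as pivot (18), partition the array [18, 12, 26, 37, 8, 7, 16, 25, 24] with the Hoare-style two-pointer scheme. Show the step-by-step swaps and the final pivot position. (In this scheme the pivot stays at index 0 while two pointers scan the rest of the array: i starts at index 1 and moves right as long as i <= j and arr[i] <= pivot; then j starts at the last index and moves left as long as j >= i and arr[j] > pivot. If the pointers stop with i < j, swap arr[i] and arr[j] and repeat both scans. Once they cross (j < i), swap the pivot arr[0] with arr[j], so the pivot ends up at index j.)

Hoare-style two-pointer partition with pivot = 18:

Initial array: [18, 12, 26, 37, 8, 7, 16, 25, 24]

Pointers start at i = 1, j = 8.
i stops at index 2 (arr[2]=26 > 18), j stops at index 6 (arr[6]=16 <= 18): swap arr[2] and arr[6], array becomes [18, 12, 16, 37, 8, 7, 26, 25, 24]
i stops at index 3 (arr[3]=37 > 18), j stops at index 5 (arr[5]=7 <= 18): swap arr[3] and arr[5], array becomes [18, 12, 16, 7, 8, 37, 26, 25, 24]
i ends at 5, j ends at 4: the pointers have crossed (j < i), so scanning stops.

Swap pivot arr[0] with arr[4] to place pivot at position 4: [8, 12, 16, 7, 18, 37, 26, 25, 24]
Pivot position: 4

After partitioning with pivot 18, the array becomes [8, 12, 16, 7, 18, 37, 26, 25, 24]. The pivot is placed at index 4. All elements to the left of the pivot are <= 18, and all elements to the right are > 18.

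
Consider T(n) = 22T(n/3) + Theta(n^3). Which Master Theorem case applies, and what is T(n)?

Master Theorem for T(n) = 22T(n/3) + O(n^3):

a = 22, b = 3, c = 3
log_b(a) = log_3(22) = 2.8136

Case 3: c = 3 > log_3(22) = 2.8136
T(n) = O(n^3) = O(n^3)

For T(n) = 22T(n/3) + O(n^3): log_3(22) = 2.8136. This is Case 3 of the Master Theorem (c > log_b(a), work dominated by root), giving O(n^3).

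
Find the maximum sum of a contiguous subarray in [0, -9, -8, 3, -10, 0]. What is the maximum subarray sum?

Using Kadane's algorithm on [0, -9, -8, 3, -10, 0]:

Scanning through the array:
Position 1 (value -9): max_ending_here = -9, max_so_far = 0
Position 2 (value -8): max_ending_here = -8, max_so_far = 0
Position 3 (value 3): max_ending_here = 3, max_so_far = 3
Position 4 (value -10): max_ending_here = -7, max_so_far = 3
Position 5 (value 0): max_ending_here = 0, max_so_far = 3

Maximum subarray: [3]
Maximum sum: 3

The maximum subarray is [3] with sum 3. This subarray runs from index 3 to index 3.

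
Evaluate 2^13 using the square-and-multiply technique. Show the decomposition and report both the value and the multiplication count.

Computing 2^13 by squaring (build up from 2^1; each line after the first costs one multiplication):

2^1 = 2
2^2 = (2^1)^2 = 2^2 = 4
2^3 = 2 * 2^2 = 2 * 4 = 8
2^6 = (2^3)^2 = 8^2 = 64
2^12 = (2^6)^2 = 64^2 = 4096
2^13 = 2 * 2^12 = 2 * 4096 = 8192

Result: 8192
Multiplications needed: 5 (5 lines after 2^1)

2^13 = 8192. Using exponentiation by squaring, this requires 5 multiplications. The key idea: if the exponent is even, square the half-power; if odd, multiply by the base once.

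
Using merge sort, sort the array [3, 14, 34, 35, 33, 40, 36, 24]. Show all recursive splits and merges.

Merge sort trace:

Split: [3, 14, 34, 35, 33, 40, 36, 24] -> [3, 14, 34, 35] and [33, 40, 36, 24]
  Split: [3, 14, 34, 35] -> [3, 14] and [34, 35]
    Split: [3, 14] -> [3] and [14]
    Merge: [3] + [14] -> [3, 14]
    Split: [34, 35] -> [34] and [35]
    Merge: [34] + [35] -> [34, 35]
  Merge: [3, 14] + [34, 35] -> [3, 14, 34, 35]
  Split: [33, 40, 36, 24] -> [33, 40] and [36, 24]
    Split: [33, 40] -> [33] and [40]
    Merge: [33] + [40] -> [33, 40]
    Split: [36, 24] -> [36] and [24]
    Merge: [36] + [24] -> [24, 36]
  Merge: [33, 40] + [24, 36] -> [24, 33, 36, 40]
Merge: [3, 14, 34, 35] + [24, 33, 36, 40] -> [3, 14, 24, 33, 34, 35, 36, 40]

Final sorted array: [3, 14, 24, 33, 34, 35, 36, 40]

The merge sort proceeds by recursively splitting the array and merging sorted halves.
After all merges, the sorted array is [3, 14, 24, 33, 34, 35, 36, 40].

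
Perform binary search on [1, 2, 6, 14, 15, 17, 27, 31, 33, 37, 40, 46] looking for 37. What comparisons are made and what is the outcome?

Binary search for 37 in [1, 2, 6, 14, 15, 17, 27, 31, 33, 37, 40, 46]:

lo=0, hi=11, mid=5, arr[mid]=17 -> 17 < 37, search right half
lo=6, hi=11, mid=8, arr[mid]=33 -> 33 < 37, search right half
lo=9, hi=11, mid=10, arr[mid]=40 -> 40 > 37, search left half
lo=9, hi=9, mid=9, arr[mid]=37 -> Found target at index 9!

Binary search finds 37 at index 9 after 4 comparisons. The search repeatedly halves the search space by comparing with the middle element.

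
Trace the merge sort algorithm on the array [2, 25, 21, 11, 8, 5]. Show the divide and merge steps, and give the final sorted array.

Merge sort trace:

Split: [2, 25, 21, 11, 8, 5] -> [2, 25, 21] and [11, 8, 5]
  Split: [2, 25, 21] -> [2] and [25, 21]
    Split: [25, 21] -> [25] and [21]
    Merge: [25] + [21] -> [21, 25]
  Merge: [2] + [21, 25] -> [2, 21, 25]
  Split: [11, 8, 5] -> [11] and [8, 5]
    Split: [8, 5] -> [8] and [5]
    Merge: [8] + [5] -> [5, 8]
  Merge: [11] + [5, 8] -> [5, 8, 11]
Merge: [2, 21, 25] + [5, 8, 11] -> [2, 5, 8, 11, 21, 25]

Final sorted array: [2, 5, 8, 11, 21, 25]

The merge sort proceeds by recursively splitting the array and merging sorted halves.
After all merges, the sorted array is [2, 5, 8, 11, 21, 25].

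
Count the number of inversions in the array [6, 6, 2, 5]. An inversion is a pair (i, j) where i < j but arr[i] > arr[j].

Finding inversions in [6, 6, 2, 5]:

(0, 2): arr[0]=6 > arr[2]=2
(0, 3): arr[0]=6 > arr[3]=5
(1, 2): arr[1]=6 > arr[2]=2
(1, 3): arr[1]=6 > arr[3]=5

Total inversions: 4

The array has 4 inversion(s): (0,2), (0,3), (1,2), (1,3). Each pair (i,j) satisfies i < j and arr[i] > arr[j].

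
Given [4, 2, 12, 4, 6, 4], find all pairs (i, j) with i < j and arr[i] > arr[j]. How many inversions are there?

Finding inversions in [4, 2, 12, 4, 6, 4]:

(0, 1): arr[0]=4 > arr[1]=2
(2, 3): arr[2]=12 > arr[3]=4
(2, 4): arr[2]=12 > arr[4]=6
(2, 5): arr[2]=12 > arr[5]=4
(4, 5): arr[4]=6 > arr[5]=4

Total inversions: 5

The array has 5 inversion(s): (0,1), (2,3), (2,4), (2,5), (4,5). Each pair (i,j) satisfies i < j and arr[i] > arr[j].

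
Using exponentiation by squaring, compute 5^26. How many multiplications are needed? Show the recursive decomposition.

Computing 5^26 by squaring (build up from 5^1; each line after the first costs one multiplication):

5^1 = 5
5^2 = (5^1)^2 = 5^2 = 25
5^3 = 5 * 5^2 = 5 * 25 = 125
5^6 = (5^3)^2 = 125^2 = 15625
5^12 = (5^6)^2 = 15625^2 = 244140625
5^13 = 5 * 5^12 = 5 * 244140625 = 1220703125
5^26 = (5^13)^2 = 1220703125^2 = 1490116119384765625

Result: 1490116119384765625
Multiplications needed: 6 (6 lines after 5^1)

5^26 = 1490116119384765625. Using exponentiation by squaring, this requires 6 multiplications. The key idea: if the exponent is even, square the half-power; if odd, multiply by the base once.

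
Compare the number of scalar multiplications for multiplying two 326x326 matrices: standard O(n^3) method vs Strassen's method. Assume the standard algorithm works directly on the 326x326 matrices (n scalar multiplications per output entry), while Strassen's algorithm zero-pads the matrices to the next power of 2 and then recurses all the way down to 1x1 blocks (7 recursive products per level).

Matrix multiplication for 326x326 matrices:

Strassen's algorithm requires power-of-2 dimensions. Pad 326x326 to 512x512 (next power of 2).

Standard algorithm: 326^3 = 34645976 multiplications
Strassen's algorithm: 7^(log2(512)) = 7^9 = 40353607 multiplications
Difference: 34645976 - 40353607 = -5707631 (Strassen uses MORE here due to padding overhead — for small or just-over-power-of-2 n, padding can outweigh the per-level savings)

Standard: 34645976 multiplications (326^3). Strassen: 40353607 multiplications (7^9, after padding to 512x512). Strassen reduces 8 recursive multiplications to 7 at each level.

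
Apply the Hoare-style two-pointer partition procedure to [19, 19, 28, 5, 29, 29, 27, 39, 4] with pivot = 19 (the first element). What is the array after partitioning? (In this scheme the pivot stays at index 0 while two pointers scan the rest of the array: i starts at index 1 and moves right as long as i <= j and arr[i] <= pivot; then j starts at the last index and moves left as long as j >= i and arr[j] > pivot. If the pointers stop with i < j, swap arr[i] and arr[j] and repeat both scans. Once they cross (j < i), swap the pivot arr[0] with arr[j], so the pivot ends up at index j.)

Hoare-style two-pointer partition with pivot = 19:

Initial array: [19, 19, 28, 5, 29, 29, 27, 39, 4]

Pointers start at i = 1, j = 8.
i stops at index 2 (arr[2]=28 > 19), j stops at index 8 (arr[8]=4 <= 19): swap arr[2] and arr[8], array becomes [19, 19, 4, 5, 29, 29, 27, 39, 28]
i ends at 4, j ends at 3: the pointers have crossed (j < i), so scanning stops.

Swap pivot arr[0] with arr[3] to place pivot at position 3: [5, 19, 4, 19, 29, 29, 27, 39, 28]
Pivot position: 3

After partitioning with pivot 19, the array becomes [5, 19, 4, 19, 29, 29, 27, 39, 28]. The pivot is placed at index 3. All elements to the left of the pivot are <= 19, and all elements to the right are > 19.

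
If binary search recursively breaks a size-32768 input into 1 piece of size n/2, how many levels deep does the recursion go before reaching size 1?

For divide and conquer with division factor 2:

Problem sizes at each level:
Level 0: 32768
Level 1: 16384
Level 2: 8192
Level 3: 4096
Level 4: 2048
Level 5: 1024
Level 6: 512
Level 7: 256
Level 8: 128
Level 9: 64
Level 10: 32
Level 11: 16
Level 12: 8
Level 13: 4
Level 14: 2
Level 15: 1

The root is level 0 and the size-1 base case is level 15 (the tree spans levels 0 through 15, i.e. 16 levels counting the root), so the depth is the number of divisions: log_2(32768) = 15

The recursion tree depth is log_2(32768) = 15. At each level, the problem size is divided by 2, so it takes 15 divisions to reduce to a base case of size 1. The algorithm makes 1 recursive call at each level.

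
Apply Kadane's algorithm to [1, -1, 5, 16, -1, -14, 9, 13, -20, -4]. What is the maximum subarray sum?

Using Kadane's algorithm on [1, -1, 5, 16, -1, -14, 9, 13, -20, -4]:

Scanning through the array:
Position 1 (value -1): max_ending_here = 0, max_so_far = 1
Position 2 (value 5): max_ending_here = 5, max_so_far = 5
Position 3 (value 16): max_ending_here = 21, max_so_far = 21
Position 4 (value -1): max_ending_here = 20, max_so_far = 21
Position 5 (value -14): max_ending_here = 6, max_so_far = 21
Position 6 (value 9): max_ending_here = 15, max_so_far = 21
Position 7 (value 13): max_ending_here = 28, max_so_far = 28
Position 8 (value -20): max_ending_here = 8, max_so_far = 28
Position 9 (value -4): max_ending_here = 4, max_so_far = 28

Maximum subarray: [1, -1, 5, 16, -1, -14, 9, 13]
Maximum sum: 28

The maximum subarray is [1, -1, 5, 16, -1, -14, 9, 13] with sum 28. This subarray runs from index 0 to index 7.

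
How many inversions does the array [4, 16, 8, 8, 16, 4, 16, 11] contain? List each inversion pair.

Finding inversions in [4, 16, 8, 8, 16, 4, 16, 11]:

(1, 2): arr[1]=16 > arr[2]=8
(1, 3): arr[1]=16 > arr[3]=8
(1, 5): arr[1]=16 > arr[5]=4
(1, 7): arr[1]=16 > arr[7]=11
(2, 5): arr[2]=8 > arr[5]=4
(3, 5): arr[3]=8 > arr[5]=4
(4, 5): arr[4]=16 > arr[5]=4
(4, 7): arr[4]=16 > arr[7]=11
(6, 7): arr[6]=16 > arr[7]=11

Total inversions: 9

The array has 9 inversion(s): (1,2), (1,3), (1,5), (1,7), (2,5), (3,5), (4,5), (4,7), (6,7). Each pair (i,j) satisfies i < j and arr[i] > arr[j].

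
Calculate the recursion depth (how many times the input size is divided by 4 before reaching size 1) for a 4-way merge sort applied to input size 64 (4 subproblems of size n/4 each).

For divide and conquer with division factor 4:

Problem sizes at each level:
Level 0: 64
Level 1: 16
Level 2: 4
Level 3: 1

The root is level 0 and the size-1 base case is level 3 (the tree spans levels 0 through 3, i.e. 4 levels counting the root), so the depth is the number of divisions: log_4(64) = 3

The recursion tree depth is log_4(64) = 3. At each level, the problem size is divided by 4, so it takes 3 divisions to reduce to a base case of size 1. The algorithm makes 4 recursive calls at each level.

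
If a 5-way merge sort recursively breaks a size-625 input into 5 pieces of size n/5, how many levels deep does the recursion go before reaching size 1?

For divide and conquer with division factor 5:

Problem sizes at each level:
Level 0: 625
Level 1: 125
Level 2: 25
Level 3: 5
Level 4: 1

The root is level 0 and the size-1 base case is level 4 (the tree spans levels 0 through 4, i.e. 5 levels counting the root), so the depth is the number of divisions: log_5(625) = 4

The recursion tree depth is log_5(625) = 4. At each level, the problem size is divided by 5, so it takes 4 divisions to reduce to a base case of size 1. The algorithm makes 5 recursive calls at each level.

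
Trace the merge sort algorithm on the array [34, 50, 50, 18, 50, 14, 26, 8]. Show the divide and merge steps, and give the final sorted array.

Merge sort trace:

Split: [34, 50, 50, 18, 50, 14, 26, 8] -> [34, 50, 50, 18] and [50, 14, 26, 8]
  Split: [34, 50, 50, 18] -> [34, 50] and [50, 18]
    Split: [34, 50] -> [34] and [50]
    Merge: [34] + [50] -> [34, 50]
    Split: [50, 18] -> [50] and [18]
    Merge: [50] + [18] -> [18, 50]
  Merge: [34, 50] + [18, 50] -> [18, 34, 50, 50]
  Split: [50, 14, 26, 8] -> [50, 14] and [26, 8]
    Split: [50, 14] -> [50] and [14]
    Merge: [50] + [14] -> [14, 50]
    Split: [26, 8] -> [26] and [8]
    Merge: [26] + [8] -> [8, 26]
  Merge: [14, 50] + [8, 26] -> [8, 14, 26, 50]
Merge: [18, 34, 50, 50] + [8, 14, 26, 50] -> [8, 14, 18, 26, 34, 50, 50, 50]

Final sorted array: [8, 14, 18, 26, 34, 50, 50, 50]

The merge sort proceeds by recursively splitting the array and merging sorted halves.
After all merges, the sorted array is [8, 14, 18, 26, 34, 50, 50, 50].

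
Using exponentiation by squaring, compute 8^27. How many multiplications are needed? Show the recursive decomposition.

Computing 8^27 by squaring (build up from 8^1; each line after the first costs one multiplication):

8^1 = 8
8^2 = (8^1)^2 = 8^2 = 64
8^3 = 8 * 8^2 = 8 * 64 = 512
8^6 = (8^3)^2 = 512^2 = 262144
8^12 = (8^6)^2 = 262144^2 = 68719476736
8^13 = 8 * 8^12 = 8 * 68719476736 = 549755813888
8^26 = (8^13)^2 = 549755813888^2 = 302231454903657293676544
8^27 = 8 * 8^26 = 8 * 302231454903657293676544 = 2417851639229258349412352

Result: 2417851639229258349412352
Multiplications needed: 7 (7 lines after 8^1)

8^27 = 2417851639229258349412352. Using exponentiation by squaring, this requires 7 multiplications. The key idea: if the exponent is even, square the half-power; if odd, multiply by the base once.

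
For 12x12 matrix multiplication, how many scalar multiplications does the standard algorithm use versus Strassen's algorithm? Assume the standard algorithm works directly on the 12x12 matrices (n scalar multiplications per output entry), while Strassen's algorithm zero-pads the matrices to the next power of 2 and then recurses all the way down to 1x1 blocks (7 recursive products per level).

Matrix multiplication for 12x12 matrices:

Strassen's algorithm requires power-of-2 dimensions. Pad 12x12 to 16x16 (next power of 2).

Standard algorithm: 12^3 = 1728 multiplications
Strassen's algorithm: 7^(log2(16)) = 7^4 = 2401 multiplications
Difference: 1728 - 2401 = -673 (Strassen uses MORE here due to padding overhead — for small or just-over-power-of-2 n, padding can outweigh the per-level savings)

Standard: 1728 multiplications (12^3). Strassen: 2401 multiplications (7^4, after padding to 16x16). Strassen reduces 8 recursive multiplications to 7 at each level.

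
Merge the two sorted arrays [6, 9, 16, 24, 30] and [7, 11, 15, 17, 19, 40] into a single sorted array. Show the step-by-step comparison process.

Merging process:

Compare 6 vs 7: take 6 from left. Merged: [6]
Compare 9 vs 7: take 7 from right. Merged: [6, 7]
Compare 9 vs 11: take 9 from left. Merged: [6, 7, 9]
Compare 16 vs 11: take 11 from right. Merged: [6, 7, 9, 11]
Compare 16 vs 15: take 15 from right. Merged: [6, 7, 9, 11, 15]
Compare 16 vs 17: take 16 from left. Merged: [6, 7, 9, 11, 15, 16]
Compare 24 vs 17: take 17 from right. Merged: [6, 7, 9, 11, 15, 16, 17]
Compare 24 vs 19: take 19 from right. Merged: [6, 7, 9, 11, 15, 16, 17, 19]
Compare 24 vs 40: take 24 from left. Merged: [6, 7, 9, 11, 15, 16, 17, 19, 24]
Compare 30 vs 40: take 30 from left. Merged: [6, 7, 9, 11, 15, 16, 17, 19, 24, 30]
Append remaining from right: [40]. Merged: [6, 7, 9, 11, 15, 16, 17, 19, 24, 30, 40]

Final merged array: [6, 7, 9, 11, 15, 16, 17, 19, 24, 30, 40]
Total comparisons: 10

The merged array is [6, 7, 9, 11, 15, 16, 17, 19, 24, 30, 40], requiring 10 comparisons. The merge step runs in O(n) time where n is the total number of elements.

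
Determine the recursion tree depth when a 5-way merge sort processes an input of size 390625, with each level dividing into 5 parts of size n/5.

For divide and conquer with division factor 5:

Problem sizes at each level:
Level 0: 390625
Level 1: 78125
Level 2: 15625
Level 3: 3125
Level 4: 625
Level 5: 125
Level 6: 25
Level 7: 5
Level 8: 1

The root is level 0 and the size-1 base case is level 8 (the tree spans levels 0 through 8, i.e. 9 levels counting the root), so the depth is the number of divisions: log_5(390625) = 8

The recursion tree depth is log_5(390625) = 8. At each level, the problem size is divided by 5, so it takes 8 divisions to reduce to a base case of size 1. The algorithm makes 5 recursive calls at each level.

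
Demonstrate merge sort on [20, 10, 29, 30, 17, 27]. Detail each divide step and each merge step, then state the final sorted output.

Merge sort trace:

Split: [20, 10, 29, 30, 17, 27] -> [20, 10, 29] and [30, 17, 27]
  Split: [20, 10, 29] -> [20] and [10, 29]
    Split: [10, 29] -> [10] and [29]
    Merge: [10] + [29] -> [10, 29]
  Merge: [20] + [10, 29] -> [10, 20, 29]
  Split: [30, 17, 27] -> [30] and [17, 27]
    Split: [17, 27] -> [17] and [27]
    Merge: [17] + [27] -> [17, 27]
  Merge: [30] + [17, 27] -> [17, 27, 30]
Merge: [10, 20, 29] + [17, 27, 30] -> [10, 17, 20, 27, 29, 30]

Final sorted array: [10, 17, 20, 27, 29, 30]

The merge sort proceeds by recursively splitting the array and merging sorted halves.
After all merges, the sorted array is [10, 17, 20, 27, 29, 30].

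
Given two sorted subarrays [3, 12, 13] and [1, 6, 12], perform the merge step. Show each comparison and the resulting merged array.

Merging process:

Compare 3 vs 1: take 1 from right. Merged: [1]
Compare 3 vs 6: take 3 from left. Merged: [1, 3]
Compare 12 vs 6: take 6 from right. Merged: [1, 3, 6]
Compare 12 vs 12: take 12 from left. Merged: [1, 3, 6, 12]
Compare 13 vs 12: take 12 from right. Merged: [1, 3, 6, 12, 12]
Append remaining from left: [13]. Merged: [1, 3, 6, 12, 12, 13]

Final merged array: [1, 3, 6, 12, 12, 13]
Total comparisons: 5

The merged array is [1, 3, 6, 12, 12, 13], requiring 5 comparisons. The merge step runs in O(n) time where n is the total number of elements.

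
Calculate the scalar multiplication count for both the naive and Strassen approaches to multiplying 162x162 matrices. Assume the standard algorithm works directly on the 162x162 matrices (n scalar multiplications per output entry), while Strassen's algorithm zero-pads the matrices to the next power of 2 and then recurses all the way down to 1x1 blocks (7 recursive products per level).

Matrix multiplication for 162x162 matrices:

Strassen's algorithm requires power-of-2 dimensions. Pad 162x162 to 256x256 (next power of 2).

Standard algorithm: 162^3 = 4251528 multiplications
Strassen's algorithm: 7^(log2(256)) = 7^8 = 5764801 multiplications
Difference: 4251528 - 5764801 = -1513273 (Strassen uses MORE here due to padding overhead — for small or just-over-power-of-2 n, padding can outweigh the per-level savings)

Standard: 4251528 multiplications (162^3). Strassen: 5764801 multiplications (7^8, after padding to 256x256). Strassen reduces 8 recursive multiplications to 7 at each level.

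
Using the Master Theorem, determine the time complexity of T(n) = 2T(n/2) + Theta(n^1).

Master Theorem for T(n) = 2T(n/2) + O(n^1):

a = 2, b = 2, c = 1
log_b(a) = log_2(2) = 1.0000

Case 2: c = 1 = log_2(2) = 1.0000
T(n) = O(n^1 log n) = O(n log n)

For T(n) = 2T(n/2) + O(n^1): log_2(2) = 1.0000. This is Case 2 of the Master Theorem (c = log_b(a), equal work at all levels), giving O(n log n).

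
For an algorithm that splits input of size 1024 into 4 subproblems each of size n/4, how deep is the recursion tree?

For divide and conquer with division factor 4:

Problem sizes at each level:
Level 0: 1024
Level 1: 256
Level 2: 64
Level 3: 16
Level 4: 4
Level 5: 1

The root is level 0 and the size-1 base case is level 5 (the tree spans levels 0 through 5, i.e. 6 levels counting the root), so the depth is the number of divisions: log_4(1024) = 5

The recursion tree depth is log_4(1024) = 5. At each level, the problem size is divided by 4, so it takes 5 divisions to reduce to a base case of size 1. The algorithm makes 4 recursive calls at each level.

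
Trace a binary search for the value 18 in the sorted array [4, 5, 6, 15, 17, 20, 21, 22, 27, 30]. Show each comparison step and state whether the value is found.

Binary search for 18 in [4, 5, 6, 15, 17, 20, 21, 22, 27, 30]:

lo=0, hi=9, mid=4, arr[mid]=17 -> 17 < 18, search right half
lo=5, hi=9, mid=7, arr[mid]=22 -> 22 > 18, search left half
lo=5, hi=6, mid=5, arr[mid]=20 -> 20 > 18, search left half
lo=5 > hi=4, target 18 not found

Binary search determines that 18 is not in the array after 3 comparisons. The search space was exhausted without finding the target.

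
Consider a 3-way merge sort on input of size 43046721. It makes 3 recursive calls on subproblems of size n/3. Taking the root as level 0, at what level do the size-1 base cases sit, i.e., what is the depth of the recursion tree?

For divide and conquer with division factor 3:

Problem sizes at each level:
Level 0: 43046721
Level 1: 14348907
Level 2: 4782969
Level 3: 1594323
Level 4: 531441
Level 5: 177147
Level 6: 59049
Level 7: 19683
Level 8: 6561
Level 9: 2187
Level 10: 729
Level 11: 243
Level 12: 81
Level 13: 27
Level 14: 9
Level 15: 3
Level 16: 1

The root is level 0 and the size-1 base case is level 16 (the tree spans levels 0 through 16, i.e. 17 levels counting the root), so the depth is the number of divisions: log_3(43046721) = 16

The recursion tree depth is log_3(43046721) = 16. At each level, the problem size is divided by 3, so it takes 16 divisions to reduce to a base case of size 1. The algorithm makes 3 recursive calls at each level.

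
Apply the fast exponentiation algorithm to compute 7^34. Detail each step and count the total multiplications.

Computing 7^34 by squaring (build up from 7^1; each line after the first costs one multiplication):

7^1 = 7
7^2 = (7^1)^2 = 7^2 = 49
7^4 = (7^2)^2 = 49^2 = 2401
7^8 = (7^4)^2 = 2401^2 = 5764801
7^16 = (7^8)^2 = 5764801^2 = 33232930569601
7^17 = 7 * 7^16 = 7 * 33232930569601 = 232630513987207
7^34 = (7^17)^2 = 232630513987207^2 = 54116956037952111668959660849

Result: 54116956037952111668959660849
Multiplications needed: 6 (6 lines after 7^1)

7^34 = 54116956037952111668959660849. Using exponentiation by squaring, this requires 6 multiplications. The key idea: if the exponent is even, square the half-power; if odd, multiply by the base once.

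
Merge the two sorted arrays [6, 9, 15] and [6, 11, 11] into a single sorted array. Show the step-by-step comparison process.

Merging process:

Compare 6 vs 6: take 6 from left. Merged: [6]
Compare 9 vs 6: take 6 from right. Merged: [6, 6]
Compare 9 vs 11: take 9 from left. Merged: [6, 6, 9]
Compare 15 vs 11: take 11 from right. Merged: [6, 6, 9, 11]
Compare 15 vs 11: take 11 from right. Merged: [6, 6, 9, 11, 11]
Append remaining from left: [15]. Merged: [6, 6, 9, 11, 11, 15]

Final merged array: [6, 6, 9, 11, 11, 15]
Total comparisons: 5

The merged array is [6, 6, 9, 11, 11, 15], requiring 5 comparisons. The merge step runs in O(n) time where n is the total number of elements.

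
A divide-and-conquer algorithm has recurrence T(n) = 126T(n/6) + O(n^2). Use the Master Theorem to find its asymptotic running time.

Master Theorem for T(n) = 126T(n/6) + O(n^2):

a = 126, b = 6, c = 2
log_b(a) = log_6(126) = 2.6992

Case 1: c = 2 < log_6(126) = 2.6992
T(n) = O(n^(log_6 126))

For T(n) = 126T(n/6) + O(n^2): log_6(126) = 2.6992. This is Case 1 of the Master Theorem (c < log_b(a), work dominated by leaves), giving O(n^(log_6 126)).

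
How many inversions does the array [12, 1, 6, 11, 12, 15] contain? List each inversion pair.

Finding inversions in [12, 1, 6, 11, 12, 15]:

(0, 1): arr[0]=12 > arr[1]=1
(0, 2): arr[0]=12 > arr[2]=6
(0, 3): arr[0]=12 > arr[3]=11

Total inversions: 3

The array has 3 inversion(s): (0,1), (0,2), (0,3). Each pair (i,j) satisfies i < j and arr[i] > arr[j].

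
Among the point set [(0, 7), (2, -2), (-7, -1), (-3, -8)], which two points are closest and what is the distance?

Computing all pairwise distances among 4 points:

d((0, 7), (2, -2)) = 9.2195
d((0, 7), (-7, -1)) = 10.6301
d((0, 7), (-3, -8)) = 15.2971
d((2, -2), (-7, -1)) = 9.0554
d((2, -2), (-3, -8)) = 7.8102 <-- minimum
d((-7, -1), (-3, -8)) = 8.0623

Closest pair: (2, -2) and (-3, -8) with distance 7.8102

The closest pair is (2, -2) and (-3, -8) with Euclidean distance 7.8102. For 4 points, brute-force pairwise comparison is shown above. For large n, the divide-and-conquer algorithm (sort by x, recurse on halves, check the dividing strip) achieves O(n log n).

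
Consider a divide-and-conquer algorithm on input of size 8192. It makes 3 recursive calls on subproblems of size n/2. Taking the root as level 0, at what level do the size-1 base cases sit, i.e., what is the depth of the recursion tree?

For divide and conquer with division factor 2:

Problem sizes at each level:
Level 0: 8192
Level 1: 4096
Level 2: 2048
Level 3: 1024
Level 4: 512
Level 5: 256
Level 6: 128
Level 7: 64
Level 8: 32
Level 9: 16
Level 10: 8
Level 11: 4
Level 12: 2
Level 13: 1

The root is level 0 and the size-1 base case is level 13 (the tree spans levels 0 through 13, i.e. 14 levels counting the root), so the depth is the number of divisions: log_2(8192) = 13

The recursion tree depth is log_2(8192) = 13. At each level, the problem size is divided by 2, so it takes 13 divisions to reduce to a base case of size 1. The algorithm makes 3 recursive calls at each level.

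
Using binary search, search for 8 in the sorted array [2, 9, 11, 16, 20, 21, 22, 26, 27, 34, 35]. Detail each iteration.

Binary search for 8 in [2, 9, 11, 16, 20, 21, 22, 26, 27, 34, 35]:

lo=0, hi=10, mid=5, arr[mid]=21 -> 21 > 8, search left half
lo=0, hi=4, mid=2, arr[mid]=11 -> 11 > 8, search left half
lo=0, hi=1, mid=0, arr[mid]=2 -> 2 < 8, search right half
lo=1, hi=1, mid=1, arr[mid]=9 -> 9 > 8, search left half
lo=1 > hi=0, target 8 not found

Binary search determines that 8 is not in the array after 4 comparisons. The search space was exhausted without finding the target.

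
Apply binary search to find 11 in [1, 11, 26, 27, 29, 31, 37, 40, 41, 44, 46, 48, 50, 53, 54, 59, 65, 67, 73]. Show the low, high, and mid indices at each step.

Binary search for 11 in [1, 11, 26, 27, 29, 31, 37, 40, 41, 44, 46, 48, 50, 53, 54, 59, 65, 67, 73]:

lo=0, hi=18, mid=9, arr[mid]=44 -> 44 > 11, search left half
lo=0, hi=8, mid=4, arr[mid]=29 -> 29 > 11, search left half
lo=0, hi=3, mid=1, arr[mid]=11 -> Found target at index 1!

Binary search finds 11 at index 1 after 3 comparisons. The search repeatedly halves the search space by comparing with the middle element.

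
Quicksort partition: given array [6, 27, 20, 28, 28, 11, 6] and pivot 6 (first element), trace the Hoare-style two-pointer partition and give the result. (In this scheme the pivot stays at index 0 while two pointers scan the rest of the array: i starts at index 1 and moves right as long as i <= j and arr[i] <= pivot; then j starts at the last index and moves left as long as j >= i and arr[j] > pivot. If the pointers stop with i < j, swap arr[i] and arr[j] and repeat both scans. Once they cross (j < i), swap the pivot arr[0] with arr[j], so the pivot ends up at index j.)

Hoare-style two-pointer partition with pivot = 6:

Initial array: [6, 27, 20, 28, 28, 11, 6]

Pointers start at i = 1, j = 6.
i stops at index 1 (arr[1]=27 > 6), j stops at index 6 (arr[6]=6 <= 6): swap arr[1] and arr[6], array becomes [6, 6, 20, 28, 28, 11, 27]
i ends at 2, j ends at 1: the pointers have crossed (j < i), so scanning stops.

Swap pivot arr[0] with arr[1] to place pivot at position 1: [6, 6, 20, 28, 28, 11, 27]
Pivot position: 1

After partitioning with pivot 6, the array becomes [6, 6, 20, 28, 28, 11, 27]. The pivot is placed at index 1. All elements to the left of the pivot are <= 6, and all elements to the right are > 6.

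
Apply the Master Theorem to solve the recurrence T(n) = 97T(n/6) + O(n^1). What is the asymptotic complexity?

Master Theorem for T(n) = 97T(n/6) + O(n^1):

a = 97, b = 6, c = 1
log_b(a) = log_6(97) = 2.5532

Case 1: c = 1 < log_6(97) = 2.5532
T(n) = O(n^(log_6 97))

For T(n) = 97T(n/6) + O(n^1): log_6(97) = 2.5532. This is Case 1 of the Master Theorem (c < log_b(a), work dominated by leaves), giving O(n^(log_6 97)).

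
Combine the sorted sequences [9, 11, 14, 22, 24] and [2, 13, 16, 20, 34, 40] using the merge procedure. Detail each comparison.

Merging process:

Compare 9 vs 2: take 2 from right. Merged: [2]
Compare 9 vs 13: take 9 from left. Merged: [2, 9]
Compare 11 vs 13: take 11 from left. Merged: [2, 9, 11]
Compare 14 vs 13: take 13 from right. Merged: [2, 9, 11, 13]
Compare 14 vs 16: take 14 from left. Merged: [2, 9, 11, 13, 14]
Compare 22 vs 16: take 16 from right. Merged: [2, 9, 11, 13, 14, 16]
Compare 22 vs 20: take 20 from right. Merged: [2, 9, 11, 13, 14, 16, 20]
Compare 22 vs 34: take 22 from left. Merged: [2, 9, 11, 13, 14, 16, 20, 22]
Compare 24 vs 34: take 24 from left. Merged: [2, 9, 11, 13, 14, 16, 20, 22, 24]
Append remaining from right: [34, 40]. Merged: [2, 9, 11, 13, 14, 16, 20, 22, 24, 34, 40]

Final merged array: [2, 9, 11, 13, 14, 16, 20, 22, 24, 34, 40]
Total comparisons: 9

The merged array is [2, 9, 11, 13, 14, 16, 20, 22, 24, 34, 40], requiring 9 comparisons. The merge step runs in O(n) time where n is the total number of elements.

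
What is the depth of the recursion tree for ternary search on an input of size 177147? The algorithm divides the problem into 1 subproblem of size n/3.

For divide and conquer with division factor 3:

Problem sizes at each level:
Level 0: 177147
Level 1: 59049
Level 2: 19683
Level 3: 6561
Level 4: 2187
Level 5: 729
Level 6: 243
Level 7: 81
Level 8: 27
Level 9: 9
Level 10: 3
Level 11: 1

The root is level 0 and the size-1 base case is level 11 (the tree spans levels 0 through 11, i.e. 12 levels counting the root), so the depth is the number of divisions: log_3(177147) = 11

The recursion tree depth is log_3(177147) = 11. At each level, the problem size is divided by 3, so it takes 11 divisions to reduce to a base case of size 1. The algorithm makes 1 recursive call at each level.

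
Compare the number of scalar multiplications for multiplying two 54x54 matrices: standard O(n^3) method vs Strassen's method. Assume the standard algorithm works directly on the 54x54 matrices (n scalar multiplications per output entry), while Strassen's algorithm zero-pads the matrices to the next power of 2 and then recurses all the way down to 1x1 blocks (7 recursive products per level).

Matrix multiplication for 54x54 matrices:

Strassen's algorithm requires power-of-2 dimensions. Pad 54x54 to 64x64 (next power of 2).

Standard algorithm: 54^3 = 157464 multiplications
Strassen's algorithm: 7^(log2(64)) = 7^6 = 117649 multiplications
Savings: 157464 - 117649 = 39815 multiplications

Standard: 157464 multiplications (54^3). Strassen: 117649 multiplications (7^6, after padding to 64x64). Strassen reduces 8 recursive multiplications to 7 at each level.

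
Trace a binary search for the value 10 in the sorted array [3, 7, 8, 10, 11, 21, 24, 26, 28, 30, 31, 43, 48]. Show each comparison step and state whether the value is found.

Binary search for 10 in [3, 7, 8, 10, 11, 21, 24, 26, 28, 30, 31, 43, 48]:

lo=0, hi=12, mid=6, arr[mid]=24 -> 24 > 10, search left half
lo=0, hi=5, mid=2, arr[mid]=8 -> 8 < 10, search right half
lo=3, hi=5, mid=4, arr[mid]=11 -> 11 > 10, search left half
lo=3, hi=3, mid=3, arr[mid]=10 -> Found target at index 3!

Binary search finds 10 at index 3 after 4 comparisons. The search repeatedly halves the search space by comparing with the middle element.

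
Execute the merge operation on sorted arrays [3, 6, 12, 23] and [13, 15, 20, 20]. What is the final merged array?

Merging process:

Compare 3 vs 13: take 3 from left. Merged: [3]
Compare 6 vs 13: take 6 from left. Merged: [3, 6]
Compare 12 vs 13: take 12 from left. Merged: [3, 6, 12]
Compare 23 vs 13: take 13 from right. Merged: [3, 6, 12, 13]
Compare 23 vs 15: take 15 from right. Merged: [3, 6, 12, 13, 15]
Compare 23 vs 20: take 20 from right. Merged: [3, 6, 12, 13, 15, 20]
Compare 23 vs 20: take 20 from right. Merged: [3, 6, 12, 13, 15, 20, 20]
Append remaining from left: [23]. Merged: [3, 6, 12, 13, 15, 20, 20, 23]

Final merged array: [3, 6, 12, 13, 15, 20, 20, 23]
Total comparisons: 7

The merged array is [3, 6, 12, 13, 15, 20, 20, 23], requiring 7 comparisons. The merge step runs in O(n) time where n is the total number of elements.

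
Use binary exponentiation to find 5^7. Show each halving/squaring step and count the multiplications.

Computing 5^7 by squaring (build up from 5^1; each line after the first costs one multiplication):

5^1 = 5
5^2 = (5^1)^2 = 5^2 = 25
5^3 = 5 * 5^2 = 5 * 25 = 125
5^6 = (5^3)^2 = 125^2 = 15625
5^7 = 5 * 5^6 = 5 * 15625 = 78125

Result: 78125
Multiplications needed: 4 (4 lines after 5^1)

5^7 = 78125. Using exponentiation by squaring, this requires 4 multiplications. The key idea: if the exponent is even, square the half-power; if odd, multiply by the base once.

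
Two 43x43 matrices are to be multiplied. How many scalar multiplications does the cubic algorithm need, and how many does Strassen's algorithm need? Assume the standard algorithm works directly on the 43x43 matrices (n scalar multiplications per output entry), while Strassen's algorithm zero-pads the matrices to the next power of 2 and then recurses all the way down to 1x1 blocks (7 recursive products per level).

Matrix multiplication for 43x43 matrices:

Strassen's algorithm requires power-of-2 dimensions. Pad 43x43 to 64x64 (next power of 2).

Standard algorithm: 43^3 = 79507 multiplications
Strassen's algorithm: 7^(log2(64)) = 7^6 = 117649 multiplications
Difference: 79507 - 117649 = -38142 (Strassen uses MORE here due to padding overhead — for small or just-over-power-of-2 n, padding can outweigh the per-level savings)

Standard: 79507 multiplications (43^3). Strassen: 117649 multiplications (7^6, after padding to 64x64). Strassen reduces 8 recursive multiplications to 7 at each level.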